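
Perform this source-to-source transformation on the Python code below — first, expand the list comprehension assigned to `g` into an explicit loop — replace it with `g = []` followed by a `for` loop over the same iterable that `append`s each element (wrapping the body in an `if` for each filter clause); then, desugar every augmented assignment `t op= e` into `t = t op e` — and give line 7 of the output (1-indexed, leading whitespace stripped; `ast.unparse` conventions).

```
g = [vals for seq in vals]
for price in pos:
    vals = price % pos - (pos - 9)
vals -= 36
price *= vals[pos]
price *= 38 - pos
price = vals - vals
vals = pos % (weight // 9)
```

Transformed code:
g = []
for seq in vals:
    g.append(vals)
for price in pos:
    vals = price % pos - (pos - 9)
vals = vals - 36
price = price * vals[pos]
price = price * (38 - pos)
price = vals - vals
vals = pos % (weight // 9)

price = price * vals[pos]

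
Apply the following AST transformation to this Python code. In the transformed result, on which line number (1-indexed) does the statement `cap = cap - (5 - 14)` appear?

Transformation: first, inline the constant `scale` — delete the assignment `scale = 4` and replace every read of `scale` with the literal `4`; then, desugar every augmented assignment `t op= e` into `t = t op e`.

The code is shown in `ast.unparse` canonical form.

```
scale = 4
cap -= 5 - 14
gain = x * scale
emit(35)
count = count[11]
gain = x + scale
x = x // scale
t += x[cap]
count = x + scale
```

1

Transformed code:
cap = cap - (5 - 14)
gain = x * 4
emit(35)
count = count[11]
gain = x + 4
x = x // 4
t = t + x[cap]
count = x + 4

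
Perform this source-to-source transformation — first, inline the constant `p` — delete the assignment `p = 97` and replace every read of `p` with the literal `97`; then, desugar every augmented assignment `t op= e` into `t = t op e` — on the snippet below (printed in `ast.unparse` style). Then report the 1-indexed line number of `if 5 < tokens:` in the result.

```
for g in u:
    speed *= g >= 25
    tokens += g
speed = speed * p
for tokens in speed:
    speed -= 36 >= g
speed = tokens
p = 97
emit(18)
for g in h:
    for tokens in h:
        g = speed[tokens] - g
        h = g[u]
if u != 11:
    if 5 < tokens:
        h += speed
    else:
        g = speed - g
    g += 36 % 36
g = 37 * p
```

14

Transformed code:
for g in u:
    speed = speed * (g >= 25)
    tokens = tokens + g
speed = speed * 97
for tokens in speed:
    speed = speed - (36 >= g)
speed = tokens
emit(18)
for g in h:
    for tokens in h:
        g = speed[tokens] - g
        h = g[u]
if u != 11:
    if 5 < tokens:
        h = h + speed
    else:
        g = speed - g
    g = g + 36 % 36
g = 37 * 97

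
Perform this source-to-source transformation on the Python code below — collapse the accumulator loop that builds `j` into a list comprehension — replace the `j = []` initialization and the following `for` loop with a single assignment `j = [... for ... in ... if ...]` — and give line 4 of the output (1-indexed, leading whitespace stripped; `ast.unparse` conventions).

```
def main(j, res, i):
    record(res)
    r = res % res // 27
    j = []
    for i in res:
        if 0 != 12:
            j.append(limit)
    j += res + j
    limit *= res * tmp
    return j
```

j = [limit for i in res if 0 != 12]

Transformed code:
def main(j, res, i):
    record(res)
    r = res % res // 27
    j = [limit for i in res if 0 != 12]
    j += res + j
    limit *= res * tmp
    return j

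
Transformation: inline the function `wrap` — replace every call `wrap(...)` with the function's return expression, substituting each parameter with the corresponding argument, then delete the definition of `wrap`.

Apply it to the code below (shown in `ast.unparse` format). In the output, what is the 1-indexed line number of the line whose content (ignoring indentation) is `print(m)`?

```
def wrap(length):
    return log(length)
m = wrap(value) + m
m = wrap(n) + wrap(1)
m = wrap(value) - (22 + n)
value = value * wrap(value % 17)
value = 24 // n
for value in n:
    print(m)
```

Transformed code:
m = log(value) + m
m = log(n) + log(1)
m = log(value) - (22 + n)
value = value * log(value % 17)
value = 24 // n
for value in n:
    print(m)

7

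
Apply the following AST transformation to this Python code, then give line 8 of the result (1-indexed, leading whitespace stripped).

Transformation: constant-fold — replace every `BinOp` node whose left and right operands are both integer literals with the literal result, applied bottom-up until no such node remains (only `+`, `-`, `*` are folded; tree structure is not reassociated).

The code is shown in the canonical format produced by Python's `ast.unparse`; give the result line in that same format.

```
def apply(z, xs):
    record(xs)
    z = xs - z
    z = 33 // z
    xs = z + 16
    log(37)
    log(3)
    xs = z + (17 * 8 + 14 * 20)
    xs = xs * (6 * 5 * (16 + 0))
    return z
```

Transformed code:
def apply(z, xs):
    record(xs)
    z = xs - z
    z = 33 // z
    xs = z + 16
    log(37)
    log(3)
    xs = z + 416
    xs = xs * 480
    return z

xs = z + 416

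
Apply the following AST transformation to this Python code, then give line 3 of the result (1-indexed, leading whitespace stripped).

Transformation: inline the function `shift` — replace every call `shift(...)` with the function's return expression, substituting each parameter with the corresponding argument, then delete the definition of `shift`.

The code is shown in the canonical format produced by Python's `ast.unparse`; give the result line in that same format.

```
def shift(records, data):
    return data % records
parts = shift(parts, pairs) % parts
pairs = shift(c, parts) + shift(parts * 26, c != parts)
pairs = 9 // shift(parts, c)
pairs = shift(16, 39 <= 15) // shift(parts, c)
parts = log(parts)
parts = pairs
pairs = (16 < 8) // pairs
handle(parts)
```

pairs = 9 // (c % parts)

Transformed code:
parts = pairs % parts % parts
pairs = parts % c + (c != parts) % (parts * 26)
pairs = 9 // (c % parts)
pairs = (39 <= 15) % 16 // (c % parts)
parts = log(parts)
parts = pairs
pairs = (16 < 8) // pairs
handle(parts)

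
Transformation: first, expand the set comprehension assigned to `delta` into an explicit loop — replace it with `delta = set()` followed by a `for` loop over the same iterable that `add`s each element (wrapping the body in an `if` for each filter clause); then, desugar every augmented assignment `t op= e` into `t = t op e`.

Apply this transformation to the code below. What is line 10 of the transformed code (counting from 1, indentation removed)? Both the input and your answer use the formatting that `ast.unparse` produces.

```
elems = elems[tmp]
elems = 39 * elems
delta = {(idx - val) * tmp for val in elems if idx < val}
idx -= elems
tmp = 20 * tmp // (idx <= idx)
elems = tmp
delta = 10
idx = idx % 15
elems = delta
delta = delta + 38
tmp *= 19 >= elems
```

delta = 10

Transformed code:
elems = elems[tmp]
elems = 39 * elems
delta = set()
for val in elems:
    if idx < val:
        delta.add((idx - val) * tmp)
idx = idx - elems
tmp = 20 * tmp // (idx <= idx)
elems = tmp
delta = 10
idx = idx % 15
elems = delta
delta = delta + 38
tmp = tmp * (19 >= elems)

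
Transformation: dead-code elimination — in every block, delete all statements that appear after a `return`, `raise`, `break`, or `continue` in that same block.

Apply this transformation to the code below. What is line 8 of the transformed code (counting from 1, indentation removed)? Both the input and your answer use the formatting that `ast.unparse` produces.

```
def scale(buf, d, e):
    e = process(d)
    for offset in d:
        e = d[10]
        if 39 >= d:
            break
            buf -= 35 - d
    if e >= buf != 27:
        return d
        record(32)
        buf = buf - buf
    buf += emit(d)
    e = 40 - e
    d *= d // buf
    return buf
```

Transformed code:
def scale(buf, d, e):
    e = process(d)
    for offset in d:
        e = d[10]
        if 39 >= d:
            break
    if e >= buf != 27:
        return d
    buf += emit(d)
    e = 40 - e
    d *= d // buf
    return buf

return d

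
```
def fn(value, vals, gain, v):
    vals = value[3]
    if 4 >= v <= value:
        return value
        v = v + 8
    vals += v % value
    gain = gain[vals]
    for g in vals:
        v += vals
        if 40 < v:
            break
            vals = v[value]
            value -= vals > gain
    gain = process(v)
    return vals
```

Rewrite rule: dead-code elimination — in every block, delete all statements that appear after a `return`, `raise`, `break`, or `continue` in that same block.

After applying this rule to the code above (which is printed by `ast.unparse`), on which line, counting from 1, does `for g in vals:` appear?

7

Transformed code:
def fn(value, vals, gain, v):
    vals = value[3]
    if 4 >= v <= value:
        return value
    vals += v % value
    gain = gain[vals]
    for g in vals:
        v += vals
        if 40 < v:
            break
    gain = process(v)
    return vals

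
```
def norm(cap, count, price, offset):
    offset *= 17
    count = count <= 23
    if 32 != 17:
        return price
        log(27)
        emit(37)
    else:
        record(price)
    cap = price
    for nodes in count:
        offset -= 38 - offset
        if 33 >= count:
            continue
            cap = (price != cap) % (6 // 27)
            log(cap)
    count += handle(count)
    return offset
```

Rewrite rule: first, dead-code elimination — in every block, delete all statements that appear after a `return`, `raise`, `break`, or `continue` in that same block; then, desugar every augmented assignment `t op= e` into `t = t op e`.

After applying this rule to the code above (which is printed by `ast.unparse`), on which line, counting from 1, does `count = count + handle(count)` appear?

13

Transformed code:
def norm(cap, count, price, offset):
    offset = offset * 17
    count = count <= 23
    if 32 != 17:
        return price
    else:
        record(price)
    cap = price
    for nodes in count:
        offset = offset - (38 - offset)
        if 33 >= count:
            continue
    count = count + handle(count)
    return offset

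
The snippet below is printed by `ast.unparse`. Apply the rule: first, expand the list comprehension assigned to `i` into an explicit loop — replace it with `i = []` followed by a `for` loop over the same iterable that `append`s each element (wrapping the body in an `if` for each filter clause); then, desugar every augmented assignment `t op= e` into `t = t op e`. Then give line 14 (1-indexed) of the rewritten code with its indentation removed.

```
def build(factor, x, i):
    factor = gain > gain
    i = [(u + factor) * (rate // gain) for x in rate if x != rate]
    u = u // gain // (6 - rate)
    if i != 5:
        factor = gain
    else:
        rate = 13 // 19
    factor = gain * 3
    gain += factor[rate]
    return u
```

return u

Transformed code:
def build(factor, x, i):
    factor = gain > gain
    i = []
    for x in rate:
        if x != rate:
            i.append((u + factor) * (rate // gain))
    u = u // gain // (6 - rate)
    if i != 5:
        factor = gain
    else:
        rate = 13 // 19
    factor = gain * 3
    gain = gain + factor[rate]
    return u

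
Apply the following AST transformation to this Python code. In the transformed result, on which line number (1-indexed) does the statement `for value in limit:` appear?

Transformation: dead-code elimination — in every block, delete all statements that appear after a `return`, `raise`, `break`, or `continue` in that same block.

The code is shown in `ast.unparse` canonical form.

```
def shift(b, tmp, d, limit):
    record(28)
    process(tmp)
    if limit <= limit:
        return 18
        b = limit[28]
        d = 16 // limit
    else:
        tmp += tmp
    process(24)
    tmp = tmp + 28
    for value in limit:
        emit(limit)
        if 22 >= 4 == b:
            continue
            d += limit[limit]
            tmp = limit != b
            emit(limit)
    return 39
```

10

Transformed code:
def shift(b, tmp, d, limit):
    record(28)
    process(tmp)
    if limit <= limit:
        return 18
    else:
        tmp += tmp
    process(24)
    tmp = tmp + 28
    for value in limit:
        emit(limit)
        if 22 >= 4 == b:
            continue
    return 39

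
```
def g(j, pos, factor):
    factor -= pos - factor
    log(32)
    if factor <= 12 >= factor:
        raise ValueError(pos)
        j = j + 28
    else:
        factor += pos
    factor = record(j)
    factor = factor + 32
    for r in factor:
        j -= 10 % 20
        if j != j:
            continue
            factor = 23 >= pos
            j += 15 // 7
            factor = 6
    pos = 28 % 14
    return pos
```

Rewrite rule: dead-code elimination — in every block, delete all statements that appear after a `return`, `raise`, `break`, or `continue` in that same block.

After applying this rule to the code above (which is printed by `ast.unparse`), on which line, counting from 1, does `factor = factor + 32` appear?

Transformed code:
def g(j, pos, factor):
    factor -= pos - factor
    log(32)
    if factor <= 12 >= factor:
        raise ValueError(pos)
    else:
        factor += pos
    factor = record(j)
    factor = factor + 32
    for r in factor:
        j -= 10 % 20
        if j != j:
            continue
    pos = 28 % 14
    return pos

9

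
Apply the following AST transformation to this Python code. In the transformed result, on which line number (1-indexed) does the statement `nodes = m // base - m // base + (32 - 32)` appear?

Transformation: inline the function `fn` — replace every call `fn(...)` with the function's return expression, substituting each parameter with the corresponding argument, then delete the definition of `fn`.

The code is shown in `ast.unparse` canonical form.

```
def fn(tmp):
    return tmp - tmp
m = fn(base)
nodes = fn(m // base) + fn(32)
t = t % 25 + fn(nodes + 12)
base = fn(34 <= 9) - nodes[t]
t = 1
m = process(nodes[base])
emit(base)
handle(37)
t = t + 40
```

Transformed code:
m = base - base
nodes = m // base - m // base + (32 - 32)
t = t % 25 + (nodes + 12 - (nodes + 12))
base = (34 <= 9) - (34 <= 9) - nodes[t]
t = 1
m = process(nodes[base])
emit(base)
handle(37)
t = t + 40

2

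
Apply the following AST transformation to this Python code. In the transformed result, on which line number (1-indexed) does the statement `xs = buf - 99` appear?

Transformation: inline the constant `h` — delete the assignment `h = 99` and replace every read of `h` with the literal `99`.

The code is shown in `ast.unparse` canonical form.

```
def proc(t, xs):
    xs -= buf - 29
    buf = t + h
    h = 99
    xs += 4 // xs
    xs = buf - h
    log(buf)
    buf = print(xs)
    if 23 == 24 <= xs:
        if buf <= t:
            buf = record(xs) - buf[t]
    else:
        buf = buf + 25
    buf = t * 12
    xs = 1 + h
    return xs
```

5

Transformed code:
def proc(t, xs):
    xs -= buf - 29
    buf = t + 99
    xs += 4 // xs
    xs = buf - 99
    log(buf)
    buf = print(xs)
    if 23 == 24 <= xs:
        if buf <= t:
            buf = record(xs) - buf[t]
    else:
        buf = buf + 25
    buf = t * 12
    xs = 1 + 99
    return xs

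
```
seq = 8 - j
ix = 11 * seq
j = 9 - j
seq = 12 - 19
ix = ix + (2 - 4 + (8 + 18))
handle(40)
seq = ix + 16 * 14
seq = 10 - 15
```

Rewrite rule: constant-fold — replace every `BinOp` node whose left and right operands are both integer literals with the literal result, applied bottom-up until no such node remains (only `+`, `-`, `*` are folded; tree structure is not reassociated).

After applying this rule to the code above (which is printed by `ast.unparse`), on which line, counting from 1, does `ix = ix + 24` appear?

Transformed code:
seq = 8 - j
ix = 11 * seq
j = 9 - j
seq = -7
ix = ix + 24
handle(40)
seq = ix + 224
seq = -5

5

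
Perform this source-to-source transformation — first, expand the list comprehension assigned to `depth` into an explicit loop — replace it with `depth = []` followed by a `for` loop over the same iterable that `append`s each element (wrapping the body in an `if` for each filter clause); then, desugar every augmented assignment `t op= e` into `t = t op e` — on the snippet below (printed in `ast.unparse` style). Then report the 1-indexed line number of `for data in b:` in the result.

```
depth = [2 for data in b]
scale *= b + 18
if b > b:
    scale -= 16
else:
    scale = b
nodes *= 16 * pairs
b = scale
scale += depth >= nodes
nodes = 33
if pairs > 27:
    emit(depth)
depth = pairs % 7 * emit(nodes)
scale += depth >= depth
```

Transformed code:
depth = []
for data in b:
    depth.append(2)
scale = scale * (b + 18)
if b > b:
    scale = scale - 16
else:
    scale = b
nodes = nodes * (16 * pairs)
b = scale
scale = scale + (depth >= nodes)
nodes = 33
if pairs > 27:
    emit(depth)
depth = pairs % 7 * emit(nodes)
scale = scale + (depth >= depth)

2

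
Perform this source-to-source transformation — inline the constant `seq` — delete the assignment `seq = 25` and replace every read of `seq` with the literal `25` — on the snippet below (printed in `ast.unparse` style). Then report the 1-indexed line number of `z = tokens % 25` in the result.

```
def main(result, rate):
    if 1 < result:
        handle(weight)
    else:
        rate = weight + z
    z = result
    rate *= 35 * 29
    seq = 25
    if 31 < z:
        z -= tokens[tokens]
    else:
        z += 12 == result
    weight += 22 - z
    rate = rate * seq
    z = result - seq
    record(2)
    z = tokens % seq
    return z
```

16

Transformed code:
def main(result, rate):
    if 1 < result:
        handle(weight)
    else:
        rate = weight + z
    z = result
    rate *= 35 * 29
    if 31 < z:
        z -= tokens[tokens]
    else:
        z += 12 == result
    weight += 22 - z
    rate = rate * 25
    z = result - 25
    record(2)
    z = tokens % 25
    return z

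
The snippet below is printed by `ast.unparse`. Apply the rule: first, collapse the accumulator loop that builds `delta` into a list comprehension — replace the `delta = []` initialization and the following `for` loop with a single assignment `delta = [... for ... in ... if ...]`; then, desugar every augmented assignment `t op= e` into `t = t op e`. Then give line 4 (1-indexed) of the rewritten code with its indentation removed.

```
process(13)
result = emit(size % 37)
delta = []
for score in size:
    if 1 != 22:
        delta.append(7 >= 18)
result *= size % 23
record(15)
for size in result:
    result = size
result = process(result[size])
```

result = result * (size % 23)

Transformed code:
process(13)
result = emit(size % 37)
delta = [7 >= 18 for score in size if 1 != 22]
result = result * (size % 23)
record(15)
for size in result:
    result = size
result = process(result[size])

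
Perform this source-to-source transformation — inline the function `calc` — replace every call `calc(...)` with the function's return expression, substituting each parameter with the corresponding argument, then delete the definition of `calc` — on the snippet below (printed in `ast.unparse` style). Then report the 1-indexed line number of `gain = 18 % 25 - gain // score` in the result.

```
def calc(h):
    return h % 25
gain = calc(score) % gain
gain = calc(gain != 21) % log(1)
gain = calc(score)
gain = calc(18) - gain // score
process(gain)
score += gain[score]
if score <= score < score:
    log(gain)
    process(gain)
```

4

Transformed code:
gain = score % 25 % gain
gain = (gain != 21) % 25 % log(1)
gain = score % 25
gain = 18 % 25 - gain // score
process(gain)
score += gain[score]
if score <= score < score:
    log(gain)
    process(gain)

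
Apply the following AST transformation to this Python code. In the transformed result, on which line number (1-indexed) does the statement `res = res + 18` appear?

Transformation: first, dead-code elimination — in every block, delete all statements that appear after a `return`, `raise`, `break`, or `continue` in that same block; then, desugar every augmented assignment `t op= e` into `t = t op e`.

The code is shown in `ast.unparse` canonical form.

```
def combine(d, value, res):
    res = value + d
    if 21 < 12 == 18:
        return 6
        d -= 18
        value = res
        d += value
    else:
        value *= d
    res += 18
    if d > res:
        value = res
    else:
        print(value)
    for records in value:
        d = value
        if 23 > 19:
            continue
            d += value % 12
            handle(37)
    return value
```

7

Transformed code:
def combine(d, value, res):
    res = value + d
    if 21 < 12 == 18:
        return 6
    else:
        value = value * d
    res = res + 18
    if d > res:
        value = res
    else:
        print(value)
    for records in value:
        d = value
        if 23 > 19:
            continue
    return value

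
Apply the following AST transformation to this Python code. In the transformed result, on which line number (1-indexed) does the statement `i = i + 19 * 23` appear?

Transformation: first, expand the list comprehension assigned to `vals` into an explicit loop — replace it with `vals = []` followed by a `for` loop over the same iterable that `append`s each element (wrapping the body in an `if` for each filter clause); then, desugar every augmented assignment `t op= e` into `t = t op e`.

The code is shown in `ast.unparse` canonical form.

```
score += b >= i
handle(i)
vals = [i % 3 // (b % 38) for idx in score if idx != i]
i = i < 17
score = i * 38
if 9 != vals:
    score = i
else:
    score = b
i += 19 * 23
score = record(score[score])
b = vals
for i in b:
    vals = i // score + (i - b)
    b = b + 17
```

13

Transformed code:
score = score + (b >= i)
handle(i)
vals = []
for idx in score:
    if idx != i:
        vals.append(i % 3 // (b % 38))
i = i < 17
score = i * 38
if 9 != vals:
    score = i
else:
    score = b
i = i + 19 * 23
score = record(score[score])
b = vals
for i in b:
    vals = i // score + (i - b)
    b = b + 17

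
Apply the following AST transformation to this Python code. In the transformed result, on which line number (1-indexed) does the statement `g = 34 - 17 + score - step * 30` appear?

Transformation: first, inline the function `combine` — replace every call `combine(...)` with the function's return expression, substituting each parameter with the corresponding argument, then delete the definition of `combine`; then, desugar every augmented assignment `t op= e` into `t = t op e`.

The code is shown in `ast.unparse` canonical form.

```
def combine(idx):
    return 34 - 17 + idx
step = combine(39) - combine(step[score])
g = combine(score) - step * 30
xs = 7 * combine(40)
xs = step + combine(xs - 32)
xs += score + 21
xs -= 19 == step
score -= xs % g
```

2

Transformed code:
step = 34 - 17 + 39 - (34 - 17 + step[score])
g = 34 - 17 + score - step * 30
xs = 7 * (34 - 17 + 40)
xs = step + (34 - 17 + (xs - 32))
xs = xs + (score + 21)
xs = xs - (19 == step)
score = score - xs % g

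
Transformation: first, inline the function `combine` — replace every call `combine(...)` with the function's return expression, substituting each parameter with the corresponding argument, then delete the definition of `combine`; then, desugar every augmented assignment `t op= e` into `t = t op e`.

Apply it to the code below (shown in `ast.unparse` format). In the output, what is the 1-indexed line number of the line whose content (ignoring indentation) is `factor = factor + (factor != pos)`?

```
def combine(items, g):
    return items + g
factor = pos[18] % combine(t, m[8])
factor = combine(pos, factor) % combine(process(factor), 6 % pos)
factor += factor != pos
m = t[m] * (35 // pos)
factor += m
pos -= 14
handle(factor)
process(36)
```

Transformed code:
factor = pos[18] % (t + m[8])
factor = (pos + factor) % (process(factor) + 6 % pos)
factor = factor + (factor != pos)
m = t[m] * (35 // pos)
factor = factor + m
pos = pos - 14
handle(factor)
process(36)

3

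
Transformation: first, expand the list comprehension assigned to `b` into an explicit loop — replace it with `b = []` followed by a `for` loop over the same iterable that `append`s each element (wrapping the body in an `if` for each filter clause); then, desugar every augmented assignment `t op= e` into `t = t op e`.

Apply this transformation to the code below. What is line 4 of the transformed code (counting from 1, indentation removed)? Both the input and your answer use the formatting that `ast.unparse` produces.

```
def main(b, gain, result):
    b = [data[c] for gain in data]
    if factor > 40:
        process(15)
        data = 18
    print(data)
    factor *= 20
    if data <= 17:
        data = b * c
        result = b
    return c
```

b.append(data[c])

Transformed code:
def main(b, gain, result):
    b = []
    for gain in data:
        b.append(data[c])
    if factor > 40:
        process(15)
        data = 18
    print(data)
    factor = factor * 20
    if data <= 17:
        data = b * c
        result = b
    return c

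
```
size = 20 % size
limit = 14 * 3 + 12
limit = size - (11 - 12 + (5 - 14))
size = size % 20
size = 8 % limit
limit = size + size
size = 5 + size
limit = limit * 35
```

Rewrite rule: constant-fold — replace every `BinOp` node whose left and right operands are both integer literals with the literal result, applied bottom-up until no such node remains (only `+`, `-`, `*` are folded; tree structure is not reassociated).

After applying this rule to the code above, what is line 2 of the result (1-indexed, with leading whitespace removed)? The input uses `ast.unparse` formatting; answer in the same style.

limit = 54

Transformed code:
size = 20 % size
limit = 54
limit = size - -10
size = size % 20
size = 8 % limit
limit = size + size
size = 5 + size
limit = limit * 35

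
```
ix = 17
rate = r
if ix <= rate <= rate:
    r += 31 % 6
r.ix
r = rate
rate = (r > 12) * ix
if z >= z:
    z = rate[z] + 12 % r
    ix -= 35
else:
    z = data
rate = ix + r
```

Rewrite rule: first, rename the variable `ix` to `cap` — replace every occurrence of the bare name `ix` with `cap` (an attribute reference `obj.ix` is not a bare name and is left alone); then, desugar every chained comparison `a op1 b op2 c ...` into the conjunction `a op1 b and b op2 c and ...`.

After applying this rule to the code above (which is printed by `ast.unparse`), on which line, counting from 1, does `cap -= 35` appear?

10

Transformed code:
cap = 17
rate = r
if cap <= rate and rate <= rate:
    r += 31 % 6
r.ix
r = rate
rate = (r > 12) * cap
if z >= z:
    z = rate[z] + 12 % r
    cap -= 35
else:
    z = data
rate = cap + r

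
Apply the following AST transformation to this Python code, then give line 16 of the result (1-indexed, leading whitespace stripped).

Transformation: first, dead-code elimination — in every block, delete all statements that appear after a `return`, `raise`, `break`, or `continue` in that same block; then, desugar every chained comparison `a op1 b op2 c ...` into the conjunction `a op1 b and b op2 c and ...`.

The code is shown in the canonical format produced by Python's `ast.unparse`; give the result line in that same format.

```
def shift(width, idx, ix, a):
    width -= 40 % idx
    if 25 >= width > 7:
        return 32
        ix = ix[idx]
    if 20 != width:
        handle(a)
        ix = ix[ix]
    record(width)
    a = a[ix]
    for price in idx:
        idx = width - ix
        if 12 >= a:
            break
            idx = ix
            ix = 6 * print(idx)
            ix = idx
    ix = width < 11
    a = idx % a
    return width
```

Transformed code:
def shift(width, idx, ix, a):
    width -= 40 % idx
    if 25 >= width and width > 7:
        return 32
    if 20 != width:
        handle(a)
        ix = ix[ix]
    record(width)
    a = a[ix]
    for price in idx:
        idx = width - ix
        if 12 >= a:
            break
    ix = width < 11
    a = idx % a
    return width

return width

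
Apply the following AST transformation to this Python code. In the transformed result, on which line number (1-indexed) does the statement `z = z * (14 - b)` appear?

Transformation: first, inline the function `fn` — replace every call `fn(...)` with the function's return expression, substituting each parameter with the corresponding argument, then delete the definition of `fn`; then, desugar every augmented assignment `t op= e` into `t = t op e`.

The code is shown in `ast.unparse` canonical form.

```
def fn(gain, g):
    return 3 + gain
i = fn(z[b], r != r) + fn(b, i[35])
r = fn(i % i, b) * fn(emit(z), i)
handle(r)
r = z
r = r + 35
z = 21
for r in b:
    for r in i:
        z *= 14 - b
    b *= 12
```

Transformed code:
i = 3 + z[b] + (3 + b)
r = (3 + i % i) * (3 + emit(z))
handle(r)
r = z
r = r + 35
z = 21
for r in b:
    for r in i:
        z = z * (14 - b)
    b = b * 12

9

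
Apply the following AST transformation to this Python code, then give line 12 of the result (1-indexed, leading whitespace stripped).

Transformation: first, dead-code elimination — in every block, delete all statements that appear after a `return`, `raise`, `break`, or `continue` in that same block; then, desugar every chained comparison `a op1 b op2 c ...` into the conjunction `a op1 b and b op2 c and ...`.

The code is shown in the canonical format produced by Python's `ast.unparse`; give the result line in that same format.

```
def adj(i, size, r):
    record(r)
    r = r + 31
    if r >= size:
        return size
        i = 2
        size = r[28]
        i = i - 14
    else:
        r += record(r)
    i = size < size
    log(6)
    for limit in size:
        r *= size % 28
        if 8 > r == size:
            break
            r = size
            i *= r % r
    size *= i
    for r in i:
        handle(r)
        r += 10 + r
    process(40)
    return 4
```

Transformed code:
def adj(i, size, r):
    record(r)
    r = r + 31
    if r >= size:
        return size
    else:
        r += record(r)
    i = size < size
    log(6)
    for limit in size:
        r *= size % 28
        if 8 > r and r == size:
            break
    size *= i
    for r in i:
        handle(r)
        r += 10 + r
    process(40)
    return 4

if 8 > r and r == size:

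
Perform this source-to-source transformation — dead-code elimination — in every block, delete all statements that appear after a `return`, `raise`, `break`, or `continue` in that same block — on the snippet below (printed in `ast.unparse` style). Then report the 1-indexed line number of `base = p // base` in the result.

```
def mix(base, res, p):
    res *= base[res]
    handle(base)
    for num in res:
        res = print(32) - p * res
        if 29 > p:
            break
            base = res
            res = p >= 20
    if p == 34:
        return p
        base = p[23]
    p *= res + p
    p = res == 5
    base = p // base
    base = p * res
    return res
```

Transformed code:
def mix(base, res, p):
    res *= base[res]
    handle(base)
    for num in res:
        res = print(32) - p * res
        if 29 > p:
            break
    if p == 34:
        return p
    p *= res + p
    p = res == 5
    base = p // base
    base = p * res
    return res

12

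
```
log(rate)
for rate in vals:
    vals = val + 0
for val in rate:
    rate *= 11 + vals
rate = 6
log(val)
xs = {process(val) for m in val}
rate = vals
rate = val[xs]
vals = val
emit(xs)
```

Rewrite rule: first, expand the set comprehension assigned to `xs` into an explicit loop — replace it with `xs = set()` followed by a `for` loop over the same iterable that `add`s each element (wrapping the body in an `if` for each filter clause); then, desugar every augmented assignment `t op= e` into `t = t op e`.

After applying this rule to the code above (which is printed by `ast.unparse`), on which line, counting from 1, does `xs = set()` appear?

Transformed code:
log(rate)
for rate in vals:
    vals = val + 0
for val in rate:
    rate = rate * (11 + vals)
rate = 6
log(val)
xs = set()
for m in val:
    xs.add(process(val))
rate = vals
rate = val[xs]
vals = val
emit(xs)

8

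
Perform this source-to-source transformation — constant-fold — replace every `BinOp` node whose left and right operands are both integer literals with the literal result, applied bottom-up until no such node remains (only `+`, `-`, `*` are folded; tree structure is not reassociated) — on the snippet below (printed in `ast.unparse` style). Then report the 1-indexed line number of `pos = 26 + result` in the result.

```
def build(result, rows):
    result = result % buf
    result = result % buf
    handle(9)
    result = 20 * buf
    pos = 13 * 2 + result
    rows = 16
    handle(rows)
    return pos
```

Transformed code:
def build(result, rows):
    result = result % buf
    result = result % buf
    handle(9)
    result = 20 * buf
    pos = 26 + result
    rows = 16
    handle(rows)
    return pos

6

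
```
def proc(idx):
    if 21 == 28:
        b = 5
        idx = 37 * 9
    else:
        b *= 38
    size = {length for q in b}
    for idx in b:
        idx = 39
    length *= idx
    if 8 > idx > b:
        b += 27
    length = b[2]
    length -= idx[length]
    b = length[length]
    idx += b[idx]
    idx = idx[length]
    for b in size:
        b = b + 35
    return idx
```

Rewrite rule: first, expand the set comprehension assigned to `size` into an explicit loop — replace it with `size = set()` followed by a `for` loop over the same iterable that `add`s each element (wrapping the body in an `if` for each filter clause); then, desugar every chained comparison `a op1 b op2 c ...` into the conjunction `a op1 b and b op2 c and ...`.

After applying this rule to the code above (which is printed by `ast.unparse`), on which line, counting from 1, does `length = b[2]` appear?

15

Transformed code:
def proc(idx):
    if 21 == 28:
        b = 5
        idx = 37 * 9
    else:
        b *= 38
    size = set()
    for q in b:
        size.add(length)
    for idx in b:
        idx = 39
    length *= idx
    if 8 > idx and idx > b:
        b += 27
    length = b[2]
    length -= idx[length]
    b = length[length]
    idx += b[idx]
    idx = idx[length]
    for b in size:
        b = b + 35
    return idx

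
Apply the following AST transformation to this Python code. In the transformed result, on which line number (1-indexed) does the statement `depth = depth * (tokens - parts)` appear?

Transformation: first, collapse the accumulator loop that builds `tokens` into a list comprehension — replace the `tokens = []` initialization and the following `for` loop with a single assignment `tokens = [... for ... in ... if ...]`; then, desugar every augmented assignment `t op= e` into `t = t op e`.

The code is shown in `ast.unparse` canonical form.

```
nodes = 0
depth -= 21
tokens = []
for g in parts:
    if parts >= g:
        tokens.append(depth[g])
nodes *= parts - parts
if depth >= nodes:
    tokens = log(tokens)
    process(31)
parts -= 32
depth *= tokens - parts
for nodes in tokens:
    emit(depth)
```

9

Transformed code:
nodes = 0
depth = depth - 21
tokens = [depth[g] for g in parts if parts >= g]
nodes = nodes * (parts - parts)
if depth >= nodes:
    tokens = log(tokens)
    process(31)
parts = parts - 32
depth = depth * (tokens - parts)
for nodes in tokens:
    emit(depth)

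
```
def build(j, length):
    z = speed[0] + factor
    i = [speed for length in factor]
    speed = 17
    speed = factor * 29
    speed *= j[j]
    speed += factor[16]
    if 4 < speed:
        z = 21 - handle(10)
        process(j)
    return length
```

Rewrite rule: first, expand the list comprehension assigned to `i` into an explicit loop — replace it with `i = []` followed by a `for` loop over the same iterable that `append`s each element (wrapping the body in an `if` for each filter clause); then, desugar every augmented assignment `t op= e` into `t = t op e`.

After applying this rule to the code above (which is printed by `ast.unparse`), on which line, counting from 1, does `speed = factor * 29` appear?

Transformed code:
def build(j, length):
    z = speed[0] + factor
    i = []
    for length in factor:
        i.append(speed)
    speed = 17
    speed = factor * 29
    speed = speed * j[j]
    speed = speed + factor[16]
    if 4 < speed:
        z = 21 - handle(10)
        process(j)
    return length

7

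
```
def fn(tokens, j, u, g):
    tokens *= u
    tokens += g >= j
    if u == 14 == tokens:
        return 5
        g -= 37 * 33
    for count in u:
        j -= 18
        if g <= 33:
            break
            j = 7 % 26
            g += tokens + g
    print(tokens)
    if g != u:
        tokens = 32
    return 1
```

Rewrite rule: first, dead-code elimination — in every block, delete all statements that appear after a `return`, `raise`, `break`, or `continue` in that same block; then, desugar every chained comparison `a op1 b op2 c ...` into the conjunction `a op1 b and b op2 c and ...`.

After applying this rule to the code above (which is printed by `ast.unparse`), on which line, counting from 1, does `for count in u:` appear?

Transformed code:
def fn(tokens, j, u, g):
    tokens *= u
    tokens += g >= j
    if u == 14 and 14 == tokens:
        return 5
    for count in u:
        j -= 18
        if g <= 33:
            break
    print(tokens)
    if g != u:
        tokens = 32
    return 1

6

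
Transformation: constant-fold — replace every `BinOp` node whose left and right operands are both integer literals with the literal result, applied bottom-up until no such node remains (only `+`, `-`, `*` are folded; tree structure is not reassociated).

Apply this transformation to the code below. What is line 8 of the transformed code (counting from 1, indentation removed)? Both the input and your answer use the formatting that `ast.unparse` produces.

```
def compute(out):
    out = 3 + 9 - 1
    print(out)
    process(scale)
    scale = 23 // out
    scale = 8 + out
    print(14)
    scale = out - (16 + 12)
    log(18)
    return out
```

Transformed code:
def compute(out):
    out = 11
    print(out)
    process(scale)
    scale = 23 // out
    scale = 8 + out
    print(14)
    scale = out - 28
    log(18)
    return out

scale = out - 28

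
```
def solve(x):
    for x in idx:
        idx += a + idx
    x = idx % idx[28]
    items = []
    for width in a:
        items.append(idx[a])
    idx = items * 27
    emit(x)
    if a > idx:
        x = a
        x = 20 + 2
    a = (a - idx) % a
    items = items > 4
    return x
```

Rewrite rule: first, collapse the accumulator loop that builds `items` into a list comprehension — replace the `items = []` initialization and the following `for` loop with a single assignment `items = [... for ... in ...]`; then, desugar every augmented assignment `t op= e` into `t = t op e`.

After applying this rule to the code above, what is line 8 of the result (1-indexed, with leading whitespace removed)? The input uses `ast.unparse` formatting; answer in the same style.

if a > idx:

Transformed code:
def solve(x):
    for x in idx:
        idx = idx + (a + idx)
    x = idx % idx[28]
    items = [idx[a] for width in a]
    idx = items * 27
    emit(x)
    if a > idx:
        x = a
        x = 20 + 2
    a = (a - idx) % a
    items = items > 4
    return x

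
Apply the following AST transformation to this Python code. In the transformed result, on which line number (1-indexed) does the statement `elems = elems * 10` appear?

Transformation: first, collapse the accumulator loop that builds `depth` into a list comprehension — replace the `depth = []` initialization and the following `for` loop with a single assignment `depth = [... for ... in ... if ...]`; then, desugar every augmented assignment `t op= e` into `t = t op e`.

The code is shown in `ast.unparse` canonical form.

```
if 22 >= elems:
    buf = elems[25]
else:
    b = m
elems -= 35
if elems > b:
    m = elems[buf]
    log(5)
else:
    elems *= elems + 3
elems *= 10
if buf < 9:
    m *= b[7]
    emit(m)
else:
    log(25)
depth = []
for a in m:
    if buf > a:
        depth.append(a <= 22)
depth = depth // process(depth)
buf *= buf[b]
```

Transformed code:
if 22 >= elems:
    buf = elems[25]
else:
    b = m
elems = elems - 35
if elems > b:
    m = elems[buf]
    log(5)
else:
    elems = elems * (elems + 3)
elems = elems * 10
if buf < 9:
    m = m * b[7]
    emit(m)
else:
    log(25)
depth = [a <= 22 for a in m if buf > a]
depth = depth // process(depth)
buf = buf * buf[b]

11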